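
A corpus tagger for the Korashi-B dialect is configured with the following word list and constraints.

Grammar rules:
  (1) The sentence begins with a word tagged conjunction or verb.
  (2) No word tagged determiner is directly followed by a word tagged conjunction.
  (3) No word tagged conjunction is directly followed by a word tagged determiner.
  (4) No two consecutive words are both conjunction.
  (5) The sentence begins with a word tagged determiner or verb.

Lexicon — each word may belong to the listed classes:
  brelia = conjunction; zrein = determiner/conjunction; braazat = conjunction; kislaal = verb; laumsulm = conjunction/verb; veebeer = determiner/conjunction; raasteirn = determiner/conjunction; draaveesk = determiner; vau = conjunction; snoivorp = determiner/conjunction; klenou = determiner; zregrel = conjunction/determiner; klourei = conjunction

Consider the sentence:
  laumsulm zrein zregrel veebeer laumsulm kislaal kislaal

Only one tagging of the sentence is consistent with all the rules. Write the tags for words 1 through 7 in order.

Candidates per position — 1:laumsulm {conjunction,verb}; 2:zrein {determiner,conjunction}; 3:zregrel {conjunction,determiner}; 4:veebeer {determiner,conjunction}; 5:laumsulm {conjunction,verb}; 6:kislaal {verb}; 7:kislaal {verb}.
Position 1: tagging it conjunction would leave rule 5 unsatisfiable, so it must be verb.
The remaining ambiguous positions (2, 3, 4, 5) are resolved jointly — only one combination satisfies every rule.
That leaves exactly one tagging: verb determiner determiner determiner verb verb verb.
Verifying each rule — rule 1 satisfied; rule 2 satisfied; rule 3 satisfied; rule 4 satisfied; rule 5 satisfied.

verb determiner determiner determiner verb verb verb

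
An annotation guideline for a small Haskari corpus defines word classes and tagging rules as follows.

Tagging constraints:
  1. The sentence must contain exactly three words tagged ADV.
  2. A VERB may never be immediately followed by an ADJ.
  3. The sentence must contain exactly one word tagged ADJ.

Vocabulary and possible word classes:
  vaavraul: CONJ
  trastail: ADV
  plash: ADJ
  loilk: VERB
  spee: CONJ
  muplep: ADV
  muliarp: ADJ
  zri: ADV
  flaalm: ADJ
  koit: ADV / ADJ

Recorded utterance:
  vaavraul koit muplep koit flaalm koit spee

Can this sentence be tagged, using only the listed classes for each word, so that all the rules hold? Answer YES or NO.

Candidates per position — 1:vaavraul {CONJ}; 2:koit {ADV,ADJ}; 3:muplep {ADV}; 4:koit {ADV,ADJ}; 5:flaalm {ADJ}; 6:koit {ADV,ADJ}; 7:spee {CONJ}.
Every candidate sequence violates at least one rule; no consistent tagging exists.

NO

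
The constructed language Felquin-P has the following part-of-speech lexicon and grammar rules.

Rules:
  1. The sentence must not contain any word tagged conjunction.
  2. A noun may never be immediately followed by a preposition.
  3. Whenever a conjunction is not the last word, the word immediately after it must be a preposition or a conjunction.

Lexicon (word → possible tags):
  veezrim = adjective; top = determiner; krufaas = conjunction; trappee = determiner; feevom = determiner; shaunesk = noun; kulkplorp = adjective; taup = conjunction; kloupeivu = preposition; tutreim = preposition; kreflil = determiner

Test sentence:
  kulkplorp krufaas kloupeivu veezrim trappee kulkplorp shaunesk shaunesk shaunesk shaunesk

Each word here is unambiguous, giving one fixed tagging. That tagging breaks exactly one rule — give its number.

1

Fixed tagging: adjective conjunction preposition adjective determiner adjective noun noun noun noun.
Checking each rule: R1 fails, R2 ok, R3 ok.
Only rule 1 fails.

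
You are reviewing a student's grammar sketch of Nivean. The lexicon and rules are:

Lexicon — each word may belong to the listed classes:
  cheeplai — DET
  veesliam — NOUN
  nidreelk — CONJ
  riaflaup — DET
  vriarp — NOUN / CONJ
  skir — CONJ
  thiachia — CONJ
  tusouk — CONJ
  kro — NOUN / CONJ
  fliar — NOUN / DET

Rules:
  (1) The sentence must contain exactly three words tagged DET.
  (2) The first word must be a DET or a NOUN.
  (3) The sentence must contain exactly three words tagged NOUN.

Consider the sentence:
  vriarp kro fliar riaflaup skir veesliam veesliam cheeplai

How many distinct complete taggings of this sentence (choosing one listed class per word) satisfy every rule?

Candidates per position — 1:vriarp {NOUN,CONJ}; 2:kro {NOUN,CONJ}; 3:fliar {NOUN,DET}; 4:riaflaup {DET}; 5:skir {CONJ}; 6:veesliam {NOUN}; 7:veesliam {NOUN}; 8:cheeplai {DET}.
There are 8 candidate sequences in total.
The sequences that satisfy every rule: NOUN CONJ DET DET CONJ NOUN NOUN DET.
Count = 1.

1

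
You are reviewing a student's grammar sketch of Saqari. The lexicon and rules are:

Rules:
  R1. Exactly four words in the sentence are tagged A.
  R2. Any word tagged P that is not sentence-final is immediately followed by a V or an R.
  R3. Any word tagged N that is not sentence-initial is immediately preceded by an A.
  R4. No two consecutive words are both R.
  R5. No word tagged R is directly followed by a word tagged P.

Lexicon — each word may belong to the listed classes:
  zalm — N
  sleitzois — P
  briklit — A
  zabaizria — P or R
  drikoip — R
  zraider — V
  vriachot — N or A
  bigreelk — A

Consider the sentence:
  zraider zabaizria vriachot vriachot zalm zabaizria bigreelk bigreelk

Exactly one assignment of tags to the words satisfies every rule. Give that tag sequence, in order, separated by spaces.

Candidates per position — 1:zraider {V}; 2:zabaizria {P,R}; 3:vriachot {N,A}; 4:vriachot {N,A}; 5:zalm {N}; 6:zabaizria {P,R}; 7:bigreelk {A}; 8:bigreelk {A}.
Position 2: tagging it P would leave rule 2 unsatisfiable, so it must be R.
Position 3: tagging it N would leave rule 1 unsatisfiable, so it must be A.
Position 4: tagging it N would leave rule 1 unsatisfiable, so it must be A.
Position 6: tagging it P would leave rule 2 unsatisfiable, so it must be R.
That leaves exactly one tagging: V R A A N R A A.
Verifying each rule — rule 1 holds; rule 2 holds; rule 3 holds; rule 4 holds; rule 5 holds.

V R A A N R A A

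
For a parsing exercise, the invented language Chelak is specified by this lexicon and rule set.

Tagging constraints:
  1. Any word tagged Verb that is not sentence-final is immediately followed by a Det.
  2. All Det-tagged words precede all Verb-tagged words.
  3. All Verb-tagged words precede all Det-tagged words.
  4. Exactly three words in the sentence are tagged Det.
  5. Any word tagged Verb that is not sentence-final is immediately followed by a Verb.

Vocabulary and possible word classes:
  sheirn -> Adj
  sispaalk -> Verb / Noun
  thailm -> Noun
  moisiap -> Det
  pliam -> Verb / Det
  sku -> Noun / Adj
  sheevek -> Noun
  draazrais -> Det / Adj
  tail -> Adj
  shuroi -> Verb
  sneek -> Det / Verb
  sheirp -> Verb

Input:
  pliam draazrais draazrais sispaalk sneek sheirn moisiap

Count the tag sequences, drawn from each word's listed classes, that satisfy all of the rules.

1

Candidates per position — 1:pliam {Verb,Det}; 2:draazrais {Det,Adj}; 3:draazrais {Det,Adj}; 4:sispaalk {Verb,Noun}; 5:sneek {Det,Verb}; 6:sheirn {Adj}; 7:moisiap {Det}.
There are 32 candidate sequences in total.
The sequences that satisfy every rule: Det Adj Adj Noun Det Adj Det.
Count = 1.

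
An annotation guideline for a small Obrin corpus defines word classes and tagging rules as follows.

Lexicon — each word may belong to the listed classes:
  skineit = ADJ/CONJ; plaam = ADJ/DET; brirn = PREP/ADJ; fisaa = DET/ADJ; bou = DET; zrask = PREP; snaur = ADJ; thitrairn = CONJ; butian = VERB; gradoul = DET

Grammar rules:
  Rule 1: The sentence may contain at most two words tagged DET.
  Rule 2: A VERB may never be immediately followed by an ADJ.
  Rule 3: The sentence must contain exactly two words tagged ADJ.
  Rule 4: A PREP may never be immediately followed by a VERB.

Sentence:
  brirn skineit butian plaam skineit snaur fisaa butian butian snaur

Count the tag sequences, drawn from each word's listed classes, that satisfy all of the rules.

0

Candidates per position — 1:brirn {PREP,ADJ}; 2:skineit {ADJ,CONJ}; 3:butian {VERB}; 4:plaam {ADJ,DET}; 5:skineit {ADJ,CONJ}; 6:snaur {ADJ}; 7:fisaa {DET,ADJ}; 8:butian {VERB}; 9:butian {VERB}; 10:snaur {ADJ}.
There are 32 candidate sequences in total.
Rule 2 cannot be satisfied by any choice of tags from the lexicon.
So there is no consistent tagging.
Count = 0.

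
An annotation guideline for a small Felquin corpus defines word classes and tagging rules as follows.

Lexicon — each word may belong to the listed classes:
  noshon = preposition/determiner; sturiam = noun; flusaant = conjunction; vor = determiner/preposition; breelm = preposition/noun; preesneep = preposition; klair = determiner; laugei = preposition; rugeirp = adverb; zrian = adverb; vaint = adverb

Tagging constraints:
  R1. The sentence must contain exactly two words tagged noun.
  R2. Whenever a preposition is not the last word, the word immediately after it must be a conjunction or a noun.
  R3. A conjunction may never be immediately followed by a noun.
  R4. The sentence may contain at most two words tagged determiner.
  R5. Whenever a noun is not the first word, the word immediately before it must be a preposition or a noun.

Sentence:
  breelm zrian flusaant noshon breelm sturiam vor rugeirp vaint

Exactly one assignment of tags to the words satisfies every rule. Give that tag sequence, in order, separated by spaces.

Candidates per position — 1:breelm {preposition,noun}; 2:zrian {adverb}; 3:flusaant {conjunction}; 4:noshon {preposition,determiner}; 5:breelm {preposition,noun}; 6:sturiam {noun}; 7:vor {determiner,preposition}; 8:rugeirp {adverb}; 9:vaint {adverb}.
If word 1 were preposition, no tagging could satisfy rule 2; so word 1 is noun.
If word 5 were noun, no tagging could satisfy rule 1; so word 5 is preposition.
If word 7 were preposition, no tagging could satisfy rule 2; so word 7 is determiner.
If word 4 were preposition, no tagging could satisfy rule 2; so word 4 is determiner.
That leaves exactly one tagging: noun adverb conjunction determiner preposition noun determiner adverb adverb.
Rule-by-rule: rule 1 ok; rule 2 ok; rule 3 ok; rule 4 ok; rule 5 ok.

noun adverb conjunction determiner preposition noun determiner adverb adverb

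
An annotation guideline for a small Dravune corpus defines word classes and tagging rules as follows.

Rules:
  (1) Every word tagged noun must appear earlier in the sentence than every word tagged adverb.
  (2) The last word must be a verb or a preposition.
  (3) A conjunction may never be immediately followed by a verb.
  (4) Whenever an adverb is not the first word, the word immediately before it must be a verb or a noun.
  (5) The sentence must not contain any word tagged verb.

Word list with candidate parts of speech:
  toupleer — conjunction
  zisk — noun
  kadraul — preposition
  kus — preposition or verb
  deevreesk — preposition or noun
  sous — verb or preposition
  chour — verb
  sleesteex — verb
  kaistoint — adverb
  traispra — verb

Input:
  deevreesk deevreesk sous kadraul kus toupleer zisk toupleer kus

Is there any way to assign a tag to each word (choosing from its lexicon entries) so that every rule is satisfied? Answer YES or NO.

Candidates per position — 1:deevreesk {preposition,noun}; 2:deevreesk {preposition,noun}; 3:sous {verb,preposition}; 4:kadraul {preposition}; 5:kus {preposition,verb}; 6:toupleer {conjunction}; 7:zisk {noun}; 8:toupleer {conjunction}; 9:kus {preposition,verb}.
One satisfying assignment: noun noun preposition preposition preposition conjunction noun conjunction preposition.
Checking: rule 1 satisfied; rule 2 satisfied; rule 3 satisfied; rule 4 satisfied; rule 5 satisfied.

YES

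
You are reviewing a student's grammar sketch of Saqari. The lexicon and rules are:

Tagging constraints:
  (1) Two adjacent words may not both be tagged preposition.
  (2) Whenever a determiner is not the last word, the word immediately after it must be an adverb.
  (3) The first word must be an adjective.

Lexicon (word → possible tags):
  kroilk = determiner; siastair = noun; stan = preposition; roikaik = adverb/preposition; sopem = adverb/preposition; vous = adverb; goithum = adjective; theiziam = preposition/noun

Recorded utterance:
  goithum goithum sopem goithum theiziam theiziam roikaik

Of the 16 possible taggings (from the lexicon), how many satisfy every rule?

Candidates per position — 1:goithum {adjective}; 2:goithum {adjective}; 3:sopem {adverb,preposition}; 4:goithum {adjective}; 5:theiziam {preposition,noun}; 6:theiziam {preposition,noun}; 7:roikaik {adverb,preposition}.
There are 16 candidate sequences in total.
Checking each against the rules leaves 10 sequences.
Count = 10.

10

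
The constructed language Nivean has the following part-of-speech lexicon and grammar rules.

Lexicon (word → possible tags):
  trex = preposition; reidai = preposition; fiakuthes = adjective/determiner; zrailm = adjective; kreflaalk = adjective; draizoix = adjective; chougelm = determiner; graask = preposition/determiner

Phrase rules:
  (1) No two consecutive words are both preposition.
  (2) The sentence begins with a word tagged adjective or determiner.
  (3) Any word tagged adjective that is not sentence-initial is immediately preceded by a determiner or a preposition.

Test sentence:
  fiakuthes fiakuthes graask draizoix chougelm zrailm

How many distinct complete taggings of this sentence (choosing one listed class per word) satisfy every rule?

Candidates per position — 1:fiakuthes {adjective,determiner}; 2:fiakuthes {adjective,determiner}; 3:graask {preposition,determiner}; 4:draizoix {adjective}; 5:chougelm {determiner}; 6:zrailm {adjective}.
There are 8 candidate sequences in total.
Checking each against the rules leaves 6 sequences.
Count = 6.

6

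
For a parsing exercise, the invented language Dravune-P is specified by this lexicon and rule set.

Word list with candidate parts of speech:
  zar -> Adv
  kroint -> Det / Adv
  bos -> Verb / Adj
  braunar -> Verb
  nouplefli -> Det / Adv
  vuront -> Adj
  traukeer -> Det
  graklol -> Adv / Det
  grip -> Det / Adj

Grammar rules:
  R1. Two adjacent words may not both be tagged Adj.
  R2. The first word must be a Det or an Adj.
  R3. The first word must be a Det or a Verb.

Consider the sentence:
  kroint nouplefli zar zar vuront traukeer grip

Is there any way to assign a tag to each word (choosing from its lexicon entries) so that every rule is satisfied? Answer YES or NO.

YES

Candidates per position — 1:kroint {Det,Adv}; 2:nouplefli {Det,Adv}; 3:zar {Adv}; 4:zar {Adv}; 5:vuront {Adj}; 6:traukeer {Det}; 7:grip {Det,Adj}.
One satisfying assignment: Det Det Adv Adv Adj Det Adj.
Check: rule 1 ok; rule 2 ok; rule 3 ok.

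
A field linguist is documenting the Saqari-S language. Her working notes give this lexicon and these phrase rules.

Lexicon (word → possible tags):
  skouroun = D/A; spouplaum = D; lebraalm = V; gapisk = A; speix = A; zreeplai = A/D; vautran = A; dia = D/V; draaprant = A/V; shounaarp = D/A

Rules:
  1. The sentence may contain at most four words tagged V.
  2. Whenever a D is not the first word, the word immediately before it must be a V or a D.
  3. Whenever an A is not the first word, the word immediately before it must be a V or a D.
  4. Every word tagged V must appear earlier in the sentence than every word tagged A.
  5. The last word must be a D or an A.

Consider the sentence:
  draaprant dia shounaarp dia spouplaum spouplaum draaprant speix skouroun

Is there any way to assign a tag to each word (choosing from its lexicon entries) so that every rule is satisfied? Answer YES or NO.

Candidates per position — 1:draaprant {A,V}; 2:dia {D,V}; 3:shounaarp {D,A}; 4:dia {D,V}; 5:spouplaum {D}; 6:spouplaum {D}; 7:draaprant {A,V}; 8:speix {A}; 9:skouroun {D,A}.
Every candidate sequence violates at least one rule; no consistent tagging exists.

NO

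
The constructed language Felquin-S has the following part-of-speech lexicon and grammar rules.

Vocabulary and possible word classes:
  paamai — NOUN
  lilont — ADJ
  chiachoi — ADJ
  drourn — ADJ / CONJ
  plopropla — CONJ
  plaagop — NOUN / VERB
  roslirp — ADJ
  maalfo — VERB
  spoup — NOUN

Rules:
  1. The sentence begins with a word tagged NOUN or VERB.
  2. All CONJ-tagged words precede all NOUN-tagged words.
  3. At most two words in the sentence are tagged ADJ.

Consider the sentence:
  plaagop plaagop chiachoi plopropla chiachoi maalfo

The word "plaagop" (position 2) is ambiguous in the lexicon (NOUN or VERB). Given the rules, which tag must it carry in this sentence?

VERB

Candidates per position — 1:plaagop {NOUN,VERB}; 2:plaagop {NOUN,VERB}; 3:chiachoi {ADJ}; 4:plopropla {CONJ}; 5:chiachoi {ADJ}; 6:maalfo {VERB}.
Position 1: NOUN is ruled out by rule 2; that leaves VERB.
Position 2: NOUN is ruled out by rule 2; that leaves VERB.
So the tagging must be: VERB VERB ADJ CONJ ADJ VERB.
Checking: rule 1 satisfied; rule 2 satisfied; rule 3 satisfied.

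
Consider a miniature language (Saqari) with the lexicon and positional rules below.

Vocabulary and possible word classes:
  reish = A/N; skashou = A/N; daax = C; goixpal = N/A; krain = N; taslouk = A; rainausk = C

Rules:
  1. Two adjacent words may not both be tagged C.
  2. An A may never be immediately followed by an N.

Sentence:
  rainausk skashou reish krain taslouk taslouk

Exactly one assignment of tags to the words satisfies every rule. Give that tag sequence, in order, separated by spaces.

C N N N A A

Candidates per position — 1:rainausk {C}; 2:skashou {A,N}; 3:reish {A,N}; 4:krain {N}; 5:taslouk {A}; 6:taslouk {A}.
Position 2: A is ruled out by rule 2; that leaves N.
Position 3: A is ruled out by rule 2; that leaves N.
The only consistent sequence is: C N N N A A.
Checking: rule 1 ok; rule 2 ok.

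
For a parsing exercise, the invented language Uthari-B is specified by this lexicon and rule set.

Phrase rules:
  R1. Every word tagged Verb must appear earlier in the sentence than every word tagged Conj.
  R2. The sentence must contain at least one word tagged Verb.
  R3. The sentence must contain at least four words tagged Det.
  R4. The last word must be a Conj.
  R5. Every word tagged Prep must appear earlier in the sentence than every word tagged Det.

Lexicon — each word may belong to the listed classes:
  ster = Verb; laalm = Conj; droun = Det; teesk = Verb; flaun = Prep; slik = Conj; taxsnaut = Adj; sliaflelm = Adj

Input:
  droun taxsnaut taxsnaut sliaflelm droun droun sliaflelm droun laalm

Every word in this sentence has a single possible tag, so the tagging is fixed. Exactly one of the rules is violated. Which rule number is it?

Fixed tagging: Det Adj Adj Adj Det Det Adj Det Conj.
Applying the rules: R1 pass, R2 fail, R3 pass, R4 pass, R5 pass.
Only rule 2 fails.

2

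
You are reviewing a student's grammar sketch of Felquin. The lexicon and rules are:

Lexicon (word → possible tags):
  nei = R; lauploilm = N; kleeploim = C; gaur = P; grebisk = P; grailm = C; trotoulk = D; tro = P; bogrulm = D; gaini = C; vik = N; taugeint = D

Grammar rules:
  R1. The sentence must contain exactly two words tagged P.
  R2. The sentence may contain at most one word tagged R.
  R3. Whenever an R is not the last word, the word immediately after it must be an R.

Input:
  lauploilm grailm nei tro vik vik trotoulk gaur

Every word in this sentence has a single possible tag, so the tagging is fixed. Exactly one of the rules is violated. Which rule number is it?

Fixed tagging: N C R P N N D P.
Rule check: R1 holds, R2 holds, R3 violated.
Only rule 3 fails.

3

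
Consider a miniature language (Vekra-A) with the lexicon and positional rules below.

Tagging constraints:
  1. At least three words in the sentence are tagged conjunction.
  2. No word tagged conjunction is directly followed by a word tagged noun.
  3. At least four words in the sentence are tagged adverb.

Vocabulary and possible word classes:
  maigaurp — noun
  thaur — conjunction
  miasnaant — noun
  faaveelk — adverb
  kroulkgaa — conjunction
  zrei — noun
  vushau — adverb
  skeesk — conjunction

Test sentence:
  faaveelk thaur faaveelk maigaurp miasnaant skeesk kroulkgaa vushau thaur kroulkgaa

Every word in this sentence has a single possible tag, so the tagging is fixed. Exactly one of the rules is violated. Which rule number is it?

3

Fixed tagging: adverb conjunction adverb noun noun conjunction conjunction adverb conjunction conjunction.
Checking each rule: R1 holds, R2 holds, R3 violated.
Only rule 3 fails.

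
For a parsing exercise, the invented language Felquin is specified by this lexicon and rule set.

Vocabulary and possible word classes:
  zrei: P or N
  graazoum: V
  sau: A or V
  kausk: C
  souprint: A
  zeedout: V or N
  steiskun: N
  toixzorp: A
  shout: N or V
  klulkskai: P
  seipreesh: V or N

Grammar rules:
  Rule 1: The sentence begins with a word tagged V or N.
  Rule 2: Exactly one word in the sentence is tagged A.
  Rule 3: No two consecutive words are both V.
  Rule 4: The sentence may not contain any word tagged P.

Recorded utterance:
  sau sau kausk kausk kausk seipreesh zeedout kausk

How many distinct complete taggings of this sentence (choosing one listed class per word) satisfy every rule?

3

Candidates per position — 1:sau {A,V}; 2:sau {A,V}; 3:kausk {C}; 4:kausk {C}; 5:kausk {C}; 6:seipreesh {V,N}; 7:zeedout {V,N}; 8:kausk {C}.
There are 16 candidate sequences in total.
The sequences that satisfy every rule: V A C C C V N C; V A C C C N V C; V A C C C N N C.
Count = 3.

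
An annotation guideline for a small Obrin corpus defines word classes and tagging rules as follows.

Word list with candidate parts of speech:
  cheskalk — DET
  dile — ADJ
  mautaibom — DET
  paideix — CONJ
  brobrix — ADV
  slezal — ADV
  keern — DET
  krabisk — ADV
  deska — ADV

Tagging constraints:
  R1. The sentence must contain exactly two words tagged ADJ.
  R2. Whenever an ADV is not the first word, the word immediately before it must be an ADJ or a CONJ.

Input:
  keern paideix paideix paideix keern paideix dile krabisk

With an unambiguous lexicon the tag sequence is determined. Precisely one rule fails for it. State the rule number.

1

Fixed tagging: DET CONJ CONJ CONJ DET CONJ ADJ ADV.
Checking each rule: R1 ✗, R2 ✓.
Only rule 1 fails.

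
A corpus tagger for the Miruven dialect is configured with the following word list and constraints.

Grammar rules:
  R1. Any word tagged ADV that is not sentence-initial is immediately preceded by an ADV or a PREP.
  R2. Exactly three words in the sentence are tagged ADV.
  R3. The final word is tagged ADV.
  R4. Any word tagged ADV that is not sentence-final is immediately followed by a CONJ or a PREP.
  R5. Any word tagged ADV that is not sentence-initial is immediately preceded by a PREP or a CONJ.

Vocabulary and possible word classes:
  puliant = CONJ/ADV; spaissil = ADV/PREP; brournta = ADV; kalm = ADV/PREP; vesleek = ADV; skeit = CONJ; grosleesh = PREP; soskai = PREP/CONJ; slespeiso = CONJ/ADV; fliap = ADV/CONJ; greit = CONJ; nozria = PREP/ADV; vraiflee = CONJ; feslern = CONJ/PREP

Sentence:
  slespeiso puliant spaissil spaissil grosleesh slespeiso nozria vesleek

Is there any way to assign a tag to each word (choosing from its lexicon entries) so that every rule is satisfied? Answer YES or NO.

YES

Candidates per position — 1:slespeiso {CONJ,ADV}; 2:puliant {CONJ,ADV}; 3:spaissil {ADV,PREP}; 4:spaissil {ADV,PREP}; 5:grosleesh {PREP}; 6:slespeiso {CONJ,ADV}; 7:nozria {PREP,ADV}; 8:vesleek {ADV}.
One satisfying assignment: CONJ CONJ PREP ADV PREP ADV PREP ADV.
Checking: rule 1 ✓; rule 2 ✓; rule 3 ✓; rule 4 ✓; rule 5 ✓.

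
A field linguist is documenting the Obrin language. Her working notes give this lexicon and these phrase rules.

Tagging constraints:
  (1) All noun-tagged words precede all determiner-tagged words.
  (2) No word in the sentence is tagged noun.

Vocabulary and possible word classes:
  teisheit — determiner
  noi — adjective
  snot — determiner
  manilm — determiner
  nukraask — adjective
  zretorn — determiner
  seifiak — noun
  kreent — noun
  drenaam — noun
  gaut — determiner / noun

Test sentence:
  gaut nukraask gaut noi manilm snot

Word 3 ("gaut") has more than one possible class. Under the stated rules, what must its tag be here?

determiner

Candidates per position — 1:gaut {determiner,noun}; 2:nukraask {adjective}; 3:gaut {determiner,noun}; 4:noi {adjective}; 5:manilm {determiner}; 6:snot {determiner}.
Word 1 cannot be noun — rule 2 would then fail for every completion. It is determiner.
Word 3 cannot be noun — rule 1 would then fail for every completion. It is determiner.
That leaves exactly one tagging: determiner adjective determiner adjective determiner determiner.
Checking: rule 1 ok; rule 2 ok.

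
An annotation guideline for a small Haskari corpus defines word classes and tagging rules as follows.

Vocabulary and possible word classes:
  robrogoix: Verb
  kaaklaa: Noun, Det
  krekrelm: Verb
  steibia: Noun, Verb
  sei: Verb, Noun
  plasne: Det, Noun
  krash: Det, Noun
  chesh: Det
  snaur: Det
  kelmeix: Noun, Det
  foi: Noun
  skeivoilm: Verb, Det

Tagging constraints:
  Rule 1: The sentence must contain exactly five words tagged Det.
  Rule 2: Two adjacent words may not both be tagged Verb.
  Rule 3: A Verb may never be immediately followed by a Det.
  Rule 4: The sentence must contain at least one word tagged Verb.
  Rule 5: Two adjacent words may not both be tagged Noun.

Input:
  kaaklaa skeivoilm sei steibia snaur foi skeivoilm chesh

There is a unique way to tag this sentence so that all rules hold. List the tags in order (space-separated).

Det Det Verb Noun Det Noun Det Det

Candidates per position — 1:kaaklaa {Noun,Det}; 2:skeivoilm {Verb,Det}; 3:sei {Verb,Noun}; 4:steibia {Noun,Verb}; 5:snaur {Det}; 6:foi {Noun}; 7:skeivoilm {Verb,Det}; 8:chesh {Det}.
Word 1 cannot be Noun — rule 1 would then fail for every completion. It is Det.
Word 2 cannot be Verb — rule 1 would then fail for every completion. It is Det.
Word 4 cannot be Verb — rule 3 would then fail for every completion. It is Noun.
Word 7 cannot be Verb — rule 1 would then fail for every completion. It is Det.
Word 3 cannot be Noun — rule 4 would then fail for every completion. It is Verb.
The unique satisfying tagging is: Det Det Verb Noun Det Noun Det Det.
Checking: rule 1 ✓; rule 2 ✓; rule 3 ✓; rule 4 ✓; rule 5 ✓.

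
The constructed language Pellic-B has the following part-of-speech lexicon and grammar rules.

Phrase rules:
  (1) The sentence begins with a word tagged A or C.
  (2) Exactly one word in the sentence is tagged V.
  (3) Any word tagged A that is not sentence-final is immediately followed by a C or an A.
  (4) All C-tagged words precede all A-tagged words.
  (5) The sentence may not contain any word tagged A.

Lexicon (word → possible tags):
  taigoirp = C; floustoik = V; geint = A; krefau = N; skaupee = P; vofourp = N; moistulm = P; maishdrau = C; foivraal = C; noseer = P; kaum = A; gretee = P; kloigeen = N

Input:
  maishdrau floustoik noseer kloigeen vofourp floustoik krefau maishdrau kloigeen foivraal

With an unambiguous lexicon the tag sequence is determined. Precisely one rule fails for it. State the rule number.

Fixed tagging: C V P N N V N C N C.
Rule check: R1 ✓, R2 ✗, R3 ✓, R4 ✓, R5 ✓.
Only rule 2 fails.

2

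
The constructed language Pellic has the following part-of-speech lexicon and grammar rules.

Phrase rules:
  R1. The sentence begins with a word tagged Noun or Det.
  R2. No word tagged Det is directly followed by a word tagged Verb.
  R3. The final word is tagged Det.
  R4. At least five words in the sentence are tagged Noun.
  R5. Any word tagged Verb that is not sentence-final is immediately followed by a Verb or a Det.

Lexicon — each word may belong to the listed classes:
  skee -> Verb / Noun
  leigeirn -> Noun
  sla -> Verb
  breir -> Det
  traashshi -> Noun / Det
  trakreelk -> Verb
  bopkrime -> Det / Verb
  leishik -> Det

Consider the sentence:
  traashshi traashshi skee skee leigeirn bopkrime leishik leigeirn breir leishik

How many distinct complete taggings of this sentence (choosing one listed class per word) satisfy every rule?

6

Candidates per position — 1:traashshi {Noun,Det}; 2:traashshi {Noun,Det}; 3:skee {Verb,Noun}; 4:skee {Verb,Noun}; 5:leigeirn {Noun}; 6:bopkrime {Det,Verb}; 7:leishik {Det}; 8:leigeirn {Noun}; 9:breir {Det}; 10:leishik {Det}.
There are 32 candidate sequences in total.
Checking each against the rules leaves 6 sequences.
Count = 6.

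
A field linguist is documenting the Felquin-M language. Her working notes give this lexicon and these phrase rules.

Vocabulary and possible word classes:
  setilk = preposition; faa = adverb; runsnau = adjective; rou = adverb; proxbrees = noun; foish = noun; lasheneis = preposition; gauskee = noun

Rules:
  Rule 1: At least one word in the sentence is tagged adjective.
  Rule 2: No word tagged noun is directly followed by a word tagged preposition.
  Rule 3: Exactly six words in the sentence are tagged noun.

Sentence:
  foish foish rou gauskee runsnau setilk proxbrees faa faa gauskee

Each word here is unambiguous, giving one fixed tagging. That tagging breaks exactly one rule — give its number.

3

Fixed tagging: noun noun adverb noun adjective preposition noun adverb adverb noun.
Rule check: R1 pass, R2 pass, R3 fail.
Only rule 3 fails.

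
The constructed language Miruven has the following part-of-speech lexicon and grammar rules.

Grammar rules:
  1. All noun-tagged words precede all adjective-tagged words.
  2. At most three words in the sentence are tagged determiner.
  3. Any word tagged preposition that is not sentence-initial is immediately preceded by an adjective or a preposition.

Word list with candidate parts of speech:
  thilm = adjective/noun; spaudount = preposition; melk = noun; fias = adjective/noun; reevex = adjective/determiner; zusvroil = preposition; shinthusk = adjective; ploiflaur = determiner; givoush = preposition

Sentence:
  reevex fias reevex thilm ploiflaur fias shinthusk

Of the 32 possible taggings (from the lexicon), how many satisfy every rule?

Candidates per position — 1:reevex {adjective,determiner}; 2:fias {adjective,noun}; 3:reevex {adjective,determiner}; 4:thilm {adjective,noun}; 5:ploiflaur {determiner}; 6:fias {adjective,noun}; 7:shinthusk {adjective}.
There are 32 candidate sequences in total.
Checking each against the rules leaves 8 sequences.
Count = 8.

8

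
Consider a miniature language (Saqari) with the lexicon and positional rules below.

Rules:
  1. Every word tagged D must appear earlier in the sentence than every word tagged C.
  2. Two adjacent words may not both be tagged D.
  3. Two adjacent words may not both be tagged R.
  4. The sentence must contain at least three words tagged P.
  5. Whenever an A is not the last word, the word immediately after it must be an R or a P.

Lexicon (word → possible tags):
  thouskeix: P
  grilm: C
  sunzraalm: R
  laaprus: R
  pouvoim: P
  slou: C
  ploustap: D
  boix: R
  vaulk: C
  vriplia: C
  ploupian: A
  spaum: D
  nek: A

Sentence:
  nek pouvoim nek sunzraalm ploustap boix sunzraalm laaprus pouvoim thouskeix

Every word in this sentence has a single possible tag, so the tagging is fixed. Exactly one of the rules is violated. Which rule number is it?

Fixed tagging: A P A R D R R R P P.
Rule check: R1 holds, R2 holds, R3 violated, R4 holds, R5 holds.
Only rule 3 fails.

3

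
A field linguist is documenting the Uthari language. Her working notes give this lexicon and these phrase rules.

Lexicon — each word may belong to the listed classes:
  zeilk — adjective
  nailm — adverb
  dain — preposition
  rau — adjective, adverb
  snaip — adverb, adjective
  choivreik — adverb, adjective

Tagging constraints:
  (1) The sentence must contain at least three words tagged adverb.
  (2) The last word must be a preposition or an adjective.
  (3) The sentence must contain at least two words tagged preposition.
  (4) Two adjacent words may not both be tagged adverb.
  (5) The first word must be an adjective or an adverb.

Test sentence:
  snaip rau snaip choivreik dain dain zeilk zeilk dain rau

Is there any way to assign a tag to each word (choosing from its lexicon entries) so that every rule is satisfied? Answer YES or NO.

Candidates per position — 1:snaip {adverb,adjective}; 2:rau {adjective,adverb}; 3:snaip {adverb,adjective}; 4:choivreik {adverb,adjective}; 5:dain {preposition}; 6:dain {preposition}; 7:zeilk {adjective}; 8:zeilk {adjective}; 9:dain {preposition}; 10:rau {adjective,adverb}.
Every candidate sequence violates at least one rule; no consistent tagging exists.

NO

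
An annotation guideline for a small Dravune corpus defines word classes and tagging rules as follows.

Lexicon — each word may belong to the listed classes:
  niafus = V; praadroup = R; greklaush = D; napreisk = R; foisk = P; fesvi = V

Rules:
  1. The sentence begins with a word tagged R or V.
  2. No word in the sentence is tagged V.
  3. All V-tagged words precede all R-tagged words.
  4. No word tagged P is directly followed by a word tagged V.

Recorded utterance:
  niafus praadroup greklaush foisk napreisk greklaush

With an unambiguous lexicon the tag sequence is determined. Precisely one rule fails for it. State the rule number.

Fixed tagging: V R D P R D.
Rule check: R1 ok, R2 fails, R3 ok, R4 ok.
Only rule 2 fails.

2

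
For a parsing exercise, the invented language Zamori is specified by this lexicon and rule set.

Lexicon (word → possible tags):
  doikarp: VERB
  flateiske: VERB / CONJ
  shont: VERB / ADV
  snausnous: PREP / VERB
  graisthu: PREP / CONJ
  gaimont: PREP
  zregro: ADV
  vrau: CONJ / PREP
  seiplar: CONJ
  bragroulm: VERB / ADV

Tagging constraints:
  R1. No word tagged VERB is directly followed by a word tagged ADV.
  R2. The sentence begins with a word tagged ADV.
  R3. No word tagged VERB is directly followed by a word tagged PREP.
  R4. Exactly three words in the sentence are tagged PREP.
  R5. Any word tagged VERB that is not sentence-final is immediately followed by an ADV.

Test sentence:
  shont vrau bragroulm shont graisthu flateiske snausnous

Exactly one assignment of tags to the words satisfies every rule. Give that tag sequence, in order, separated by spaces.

ADV PREP ADV ADV PREP CONJ PREP

Candidates per position — 1:shont {VERB,ADV}; 2:vrau {CONJ,PREP}; 3:bragroulm {VERB,ADV}; 4:shont {VERB,ADV}; 5:graisthu {PREP,CONJ}; 6:flateiske {VERB,CONJ}; 7:snausnous {PREP,VERB}.
At position 1, choosing VERB makes rule 2 impossible to satisfy; hence ADV.
At position 2, choosing CONJ makes rule 4 impossible to satisfy; hence PREP.
At position 4, choosing VERB makes rule 5 impossible to satisfy; hence ADV.
At position 5, choosing CONJ makes rule 4 impossible to satisfy; hence PREP.
At position 6, choosing VERB makes rule 5 impossible to satisfy; hence CONJ.
At position 7, choosing VERB makes rule 4 impossible to satisfy; hence PREP.
At position 3, choosing VERB makes rule 1 impossible to satisfy; hence ADV.
The only consistent sequence is: ADV PREP ADV ADV PREP CONJ PREP.
Check: rule 1 ok; rule 2 ok; rule 3 ok; rule 4 ok; rule 5 ok.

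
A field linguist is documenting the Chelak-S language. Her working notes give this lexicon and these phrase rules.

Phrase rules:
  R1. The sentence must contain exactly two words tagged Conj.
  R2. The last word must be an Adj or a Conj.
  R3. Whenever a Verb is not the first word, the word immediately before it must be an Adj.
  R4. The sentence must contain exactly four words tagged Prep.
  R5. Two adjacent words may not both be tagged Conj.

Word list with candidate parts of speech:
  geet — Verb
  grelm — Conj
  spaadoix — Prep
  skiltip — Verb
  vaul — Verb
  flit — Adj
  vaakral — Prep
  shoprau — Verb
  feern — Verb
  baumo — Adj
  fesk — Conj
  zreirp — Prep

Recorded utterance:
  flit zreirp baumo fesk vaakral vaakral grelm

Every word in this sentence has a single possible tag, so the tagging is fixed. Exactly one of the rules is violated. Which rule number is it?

4

Fixed tagging: Adj Prep Adj Conj Prep Prep Conj.
Rule check: R1 holds, R2 holds, R3 holds, R4 violated, R5 holds.
Only rule 4 fails.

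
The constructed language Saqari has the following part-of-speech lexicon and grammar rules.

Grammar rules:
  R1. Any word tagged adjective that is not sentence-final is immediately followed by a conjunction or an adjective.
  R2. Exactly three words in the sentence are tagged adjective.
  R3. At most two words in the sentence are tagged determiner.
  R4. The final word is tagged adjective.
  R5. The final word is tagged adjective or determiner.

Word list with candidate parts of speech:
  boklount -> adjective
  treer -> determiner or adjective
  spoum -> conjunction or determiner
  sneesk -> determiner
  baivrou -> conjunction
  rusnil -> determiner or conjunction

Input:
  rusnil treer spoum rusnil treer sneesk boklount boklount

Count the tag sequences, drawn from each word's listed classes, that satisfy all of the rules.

1

Candidates per position — 1:rusnil {determiner,conjunction}; 2:treer {determiner,adjective}; 3:spoum {conjunction,determiner}; 4:rusnil {determiner,conjunction}; 5:treer {determiner,adjective}; 6:sneesk {determiner}; 7:boklount {adjective}; 8:boklount {adjective}.
There are 32 candidate sequences in total.
The sequences that satisfy every rule: conjunction adjective conjunction conjunction determiner determiner adjective adjective.
Count = 1.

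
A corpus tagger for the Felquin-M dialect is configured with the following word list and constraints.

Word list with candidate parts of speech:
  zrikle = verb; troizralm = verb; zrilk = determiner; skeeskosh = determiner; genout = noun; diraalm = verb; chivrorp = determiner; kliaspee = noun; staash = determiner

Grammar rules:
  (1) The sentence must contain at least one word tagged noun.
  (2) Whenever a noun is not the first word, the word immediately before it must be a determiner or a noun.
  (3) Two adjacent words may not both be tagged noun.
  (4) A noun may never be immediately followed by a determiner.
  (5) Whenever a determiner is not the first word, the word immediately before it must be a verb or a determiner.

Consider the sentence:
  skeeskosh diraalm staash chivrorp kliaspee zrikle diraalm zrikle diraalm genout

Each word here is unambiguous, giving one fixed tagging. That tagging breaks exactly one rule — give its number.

Fixed tagging: determiner verb determiner determiner noun verb verb verb verb noun.
Applying the rules: R1 ok, R2 fails, R3 ok, R4 ok, R5 ok.
Only rule 2 fails.

2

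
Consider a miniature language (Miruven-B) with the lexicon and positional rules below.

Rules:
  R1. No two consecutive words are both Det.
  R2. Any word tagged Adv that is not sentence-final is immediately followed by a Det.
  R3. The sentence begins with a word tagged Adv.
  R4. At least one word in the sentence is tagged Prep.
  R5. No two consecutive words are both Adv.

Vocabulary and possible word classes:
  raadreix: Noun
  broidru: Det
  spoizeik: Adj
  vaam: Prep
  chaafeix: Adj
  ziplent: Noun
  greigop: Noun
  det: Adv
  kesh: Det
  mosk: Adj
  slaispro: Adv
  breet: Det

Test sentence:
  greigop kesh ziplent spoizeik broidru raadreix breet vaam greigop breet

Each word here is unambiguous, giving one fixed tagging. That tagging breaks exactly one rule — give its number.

Fixed tagging: Noun Det Noun Adj Det Noun Det Prep Noun Det.
Rule check: R1 ok, R2 ok, R3 fails, R4 ok, R5 ok.
Only rule 3 fails.

3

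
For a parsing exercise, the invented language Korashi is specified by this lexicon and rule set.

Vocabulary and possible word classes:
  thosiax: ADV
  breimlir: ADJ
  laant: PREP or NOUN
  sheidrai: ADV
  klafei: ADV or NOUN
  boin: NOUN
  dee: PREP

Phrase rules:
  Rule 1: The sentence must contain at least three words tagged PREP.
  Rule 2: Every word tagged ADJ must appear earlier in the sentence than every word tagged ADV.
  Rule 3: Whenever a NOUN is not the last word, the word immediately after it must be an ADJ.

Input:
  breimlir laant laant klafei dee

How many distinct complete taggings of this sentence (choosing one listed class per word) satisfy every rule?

1

Candidates per position — 1:breimlir {ADJ}; 2:laant {PREP,NOUN}; 3:laant {PREP,NOUN}; 4:klafei {ADV,NOUN}; 5:dee {PREP}.
There are 8 candidate sequences in total.
The sequences that satisfy every rule: ADJ PREP PREP ADV PREP.
Count = 1.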